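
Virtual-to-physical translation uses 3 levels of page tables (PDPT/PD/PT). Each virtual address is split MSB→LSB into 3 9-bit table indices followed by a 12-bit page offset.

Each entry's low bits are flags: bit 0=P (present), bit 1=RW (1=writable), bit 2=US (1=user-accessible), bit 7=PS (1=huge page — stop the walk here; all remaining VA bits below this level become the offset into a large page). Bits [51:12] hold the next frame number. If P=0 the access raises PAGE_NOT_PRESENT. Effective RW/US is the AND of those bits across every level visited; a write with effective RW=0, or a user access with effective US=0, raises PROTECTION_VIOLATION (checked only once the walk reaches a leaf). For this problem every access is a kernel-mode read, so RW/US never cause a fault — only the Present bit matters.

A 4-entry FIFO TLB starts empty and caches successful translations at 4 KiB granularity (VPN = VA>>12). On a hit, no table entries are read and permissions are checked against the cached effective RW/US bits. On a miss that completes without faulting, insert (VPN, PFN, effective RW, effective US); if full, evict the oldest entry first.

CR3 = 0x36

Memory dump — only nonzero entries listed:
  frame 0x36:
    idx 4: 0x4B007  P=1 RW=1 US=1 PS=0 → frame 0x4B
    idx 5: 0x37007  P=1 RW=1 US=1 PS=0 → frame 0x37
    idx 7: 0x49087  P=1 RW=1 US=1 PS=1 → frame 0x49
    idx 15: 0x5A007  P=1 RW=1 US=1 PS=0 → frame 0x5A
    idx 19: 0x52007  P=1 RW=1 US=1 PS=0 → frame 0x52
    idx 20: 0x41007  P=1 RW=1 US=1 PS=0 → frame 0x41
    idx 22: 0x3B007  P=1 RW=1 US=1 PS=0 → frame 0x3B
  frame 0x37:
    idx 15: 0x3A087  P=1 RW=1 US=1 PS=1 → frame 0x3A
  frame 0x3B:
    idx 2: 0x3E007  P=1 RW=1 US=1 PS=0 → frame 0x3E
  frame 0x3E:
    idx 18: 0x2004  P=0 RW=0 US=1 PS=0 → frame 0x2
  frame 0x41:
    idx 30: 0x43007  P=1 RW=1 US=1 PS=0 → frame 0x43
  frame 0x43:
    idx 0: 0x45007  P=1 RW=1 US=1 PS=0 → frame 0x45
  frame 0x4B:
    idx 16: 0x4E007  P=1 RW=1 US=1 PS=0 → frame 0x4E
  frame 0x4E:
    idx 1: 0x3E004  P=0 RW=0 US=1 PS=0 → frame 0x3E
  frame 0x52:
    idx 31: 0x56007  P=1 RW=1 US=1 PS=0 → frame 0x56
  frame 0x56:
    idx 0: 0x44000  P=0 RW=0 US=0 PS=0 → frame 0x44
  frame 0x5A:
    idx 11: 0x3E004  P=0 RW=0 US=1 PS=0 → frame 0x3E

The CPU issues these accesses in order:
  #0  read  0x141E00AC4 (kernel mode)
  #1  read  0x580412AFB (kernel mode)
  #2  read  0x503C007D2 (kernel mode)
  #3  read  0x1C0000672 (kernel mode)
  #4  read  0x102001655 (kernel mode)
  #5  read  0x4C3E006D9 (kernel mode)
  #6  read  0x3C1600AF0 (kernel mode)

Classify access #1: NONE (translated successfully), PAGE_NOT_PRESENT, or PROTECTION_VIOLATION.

Trace:
#0 VA=0x141E00AC4 (r,kernel):
  L0: frame=0x36 idx=5 entry=0x37007 [P=1 RW=1 US=1 PS=0]
  L1: frame=0x37 idx=15 entry=0x3A087 [P=1 RW=1 US=1 PS=1]
  ⇒ phys 0x3AAC4 (huge @L1)  [2 reads]
#1 VA=0x580412AFB (r,kernel):
  L0: frame=0x36 idx=22 entry=0x3B007 [P=1 RW=1 US=1 PS=0]
  L1: frame=0x3B idx=2 entry=0x3E007 [P=1 RW=1 US=1 PS=0]
  L2: frame=0x3E idx=18 entry=0x2004 [P=0 RW=0 US=1 PS=0]
  → PAGE_NOT_PRESENT  (3 entries read)
#2 VA=0x503C007D2 (r,kernel):
  L0: frame=0x36 idx=20 entry=0x41007 [P=1 RW=1 US=1 PS=0]
  L1: frame=0x41 idx=30 entry=0x43007 [P=1 RW=1 US=1 PS=0]
  L2: frame=0x43 idx=0 entry=0x45007 [P=1 RW=1 US=1 PS=0]
  ⇒ phys 0x457D2  [3 reads]
#3 VA=0x1C0000672 (r,kernel):
  L0: frame=0x36 idx=7 entry=0x49087 [P=1 RW=1 US=1 PS=1]
  ⇒ phys 0x49672 (huge @L0)  [1 reads]
#4 VA=0x102001655 (r,kernel):
  L0: frame=0x36 idx=4 entry=0x4B007 [P=1 RW=1 US=1 PS=0]
  L1: frame=0x4B idx=16 entry=0x4E007 [P=1 RW=1 US=1 PS=0]
  L2: frame=0x4E idx=1 entry=0x3E004 [P=0 RW=0 US=1 PS=0]
  → PAGE_NOT_PRESENT  (3 entries read)
#5 VA=0x4C3E006D9 (r,kernel):
  L0: frame=0x36 idx=19 entry=0x52007 [P=1 RW=1 US=1 PS=0]
  L1: frame=0x52 idx=31 entry=0x56007 [P=1 RW=1 US=1 PS=0]
  L2: frame=0x56 idx=0 entry=0x44000 [P=0 RW=0 US=0 PS=0]
  → PAGE_NOT_PRESENT  (3 entries read)
#6 VA=0x3C1600AF0 (r,kernel):
  L0: frame=0x36 idx=15 entry=0x5A007 [P=1 RW=1 US=1 PS=0]
  L1: frame=0x5A idx=11 entry=0x3E004 [P=0 RW=0 US=1 PS=0]
  → PAGE_NOT_PRESENT  (2 entries read)

Access #1 fault: PAGE_NOT_PRESENT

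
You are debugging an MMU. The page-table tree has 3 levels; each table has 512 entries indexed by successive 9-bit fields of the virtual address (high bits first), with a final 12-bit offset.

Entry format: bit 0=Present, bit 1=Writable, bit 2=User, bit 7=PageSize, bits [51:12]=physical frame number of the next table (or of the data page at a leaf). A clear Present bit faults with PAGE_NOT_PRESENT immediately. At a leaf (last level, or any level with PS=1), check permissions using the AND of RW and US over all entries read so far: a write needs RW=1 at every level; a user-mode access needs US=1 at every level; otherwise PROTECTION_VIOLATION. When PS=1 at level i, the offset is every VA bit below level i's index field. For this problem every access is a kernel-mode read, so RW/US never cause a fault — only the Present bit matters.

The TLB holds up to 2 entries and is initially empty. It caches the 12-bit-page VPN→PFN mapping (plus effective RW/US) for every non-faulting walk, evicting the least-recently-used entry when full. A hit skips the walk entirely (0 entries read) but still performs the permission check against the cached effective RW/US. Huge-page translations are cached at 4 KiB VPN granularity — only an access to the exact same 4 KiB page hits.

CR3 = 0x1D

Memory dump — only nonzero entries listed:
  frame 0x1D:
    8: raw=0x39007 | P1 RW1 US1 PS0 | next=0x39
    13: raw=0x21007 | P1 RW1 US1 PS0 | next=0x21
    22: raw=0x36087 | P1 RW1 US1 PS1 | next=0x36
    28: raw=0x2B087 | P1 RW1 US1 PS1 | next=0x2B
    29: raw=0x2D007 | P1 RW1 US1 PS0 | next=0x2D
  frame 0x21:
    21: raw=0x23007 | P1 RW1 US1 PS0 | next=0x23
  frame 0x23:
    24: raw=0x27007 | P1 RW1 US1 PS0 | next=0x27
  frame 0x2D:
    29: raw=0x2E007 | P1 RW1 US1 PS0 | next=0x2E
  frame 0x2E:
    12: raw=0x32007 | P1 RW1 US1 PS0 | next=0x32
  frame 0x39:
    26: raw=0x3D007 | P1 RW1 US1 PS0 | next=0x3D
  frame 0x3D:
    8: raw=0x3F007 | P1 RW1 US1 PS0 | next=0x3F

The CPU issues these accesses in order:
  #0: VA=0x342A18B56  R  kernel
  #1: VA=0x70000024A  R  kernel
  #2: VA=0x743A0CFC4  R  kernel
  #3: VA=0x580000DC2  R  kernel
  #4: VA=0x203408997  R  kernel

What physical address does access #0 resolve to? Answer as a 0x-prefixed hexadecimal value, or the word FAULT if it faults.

Trace:
#0 VA=0x342A18B56 (r,kernel):
  [0] read 0x1D idx=13: raw=0x21007 flags P=1 W=1 U=1 S=0
  [1] read 0x21 idx=21: raw=0x23007 flags P=1 W=1 U=1 S=0
  [2] read 0x23 idx=24: raw=0x27007 flags P=1 W=1 U=1 S=0
  ✓ 0x27B56  — 3 lookups
#1 VA=0x70000024A (r,kernel):
  [0] read 0x1D idx=28: raw=0x2B087 flags P=1 W=1 U=1 S=1
  ✓ 0x2B24A (huge @L0)  — 1 lookups
#2 VA=0x743A0CFC4 (r,kernel):
  [0] read 0x1D idx=29: raw=0x2D007 flags P=1 W=1 U=1 S=0
  [1] read 0x2D idx=29: raw=0x2E007 flags P=1 W=1 U=1 S=0
  [2] read 0x2E idx=12: raw=0x32007 flags P=1 W=1 U=1 S=0
  ✓ 0x32FC4  — 3 lookups
#3 VA=0x580000DC2 (r,kernel):
  [0] read 0x1D idx=22: raw=0x36087 flags P=1 W=1 U=1 S=1
  ✓ 0x36DC2 (huge @L0)  — 1 lookups
#4 VA=0x203408997 (r,kernel):
  [0] read 0x1D idx=8: raw=0x39007 flags P=1 W=1 U=1 S=0
  [1] read 0x39 idx=26: raw=0x3D007 flags P=1 W=1 U=1 S=0
  [2] read 0x3D idx=8: raw=0x3F007 flags P=1 W=1 U=1 S=0
  ✓ 0x3F997  — 3 lookups

Access #0 PA: 0x27B56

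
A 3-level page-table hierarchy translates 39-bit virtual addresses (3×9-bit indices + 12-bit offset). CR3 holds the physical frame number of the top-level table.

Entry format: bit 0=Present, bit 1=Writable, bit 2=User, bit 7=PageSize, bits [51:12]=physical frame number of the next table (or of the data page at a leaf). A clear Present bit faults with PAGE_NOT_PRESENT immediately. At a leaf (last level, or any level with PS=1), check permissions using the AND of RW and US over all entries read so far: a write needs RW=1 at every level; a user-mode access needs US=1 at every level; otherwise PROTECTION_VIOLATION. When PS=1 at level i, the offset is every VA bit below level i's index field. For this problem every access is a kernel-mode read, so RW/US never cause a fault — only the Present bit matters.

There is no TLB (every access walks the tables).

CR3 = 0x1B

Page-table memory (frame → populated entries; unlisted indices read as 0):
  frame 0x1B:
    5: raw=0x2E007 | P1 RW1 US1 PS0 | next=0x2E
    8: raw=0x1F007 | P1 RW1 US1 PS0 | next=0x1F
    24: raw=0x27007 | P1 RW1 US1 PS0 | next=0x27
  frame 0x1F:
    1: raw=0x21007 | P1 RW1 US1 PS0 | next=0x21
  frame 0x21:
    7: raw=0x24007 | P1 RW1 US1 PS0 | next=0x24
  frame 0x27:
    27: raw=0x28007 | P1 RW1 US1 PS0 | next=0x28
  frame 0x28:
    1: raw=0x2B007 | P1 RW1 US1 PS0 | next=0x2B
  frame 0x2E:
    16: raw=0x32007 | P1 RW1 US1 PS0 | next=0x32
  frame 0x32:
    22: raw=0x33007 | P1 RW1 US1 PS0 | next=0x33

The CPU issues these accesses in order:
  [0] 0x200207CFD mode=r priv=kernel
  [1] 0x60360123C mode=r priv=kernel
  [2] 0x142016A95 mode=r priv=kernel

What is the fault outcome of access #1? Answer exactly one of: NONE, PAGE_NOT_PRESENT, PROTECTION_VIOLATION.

Trace:
#0 VA=0x200207CFD (r,kernel):
  lvl0: tbl 0x1B, slot 8 ⇒ 0x1F007 (P1/RW1/US1/PS0)
  lvl1: tbl 0x1F, slot 1 ⇒ 0x21007 (P1/RW1/US1/PS0)
  lvl2: tbl 0x21, slot 7 ⇒ 0x24007 (P1/RW1/US1/PS0)
  ✓ 0x24CFD  — 3 lookups
#1 VA=0x60360123C (r,kernel):
  lvl0: tbl 0x1B, slot 24 ⇒ 0x27007 (P1/RW1/US1/PS0)
  lvl1: tbl 0x27, slot 27 ⇒ 0x28007 (P1/RW1/US1/PS0)
  lvl2: tbl 0x28, slot 1 ⇒ 0x2B007 (P1/RW1/US1/PS0)
  ✓ 0x2B23C  — 3 lookups
#2 VA=0x142016A95 (r,kernel):
  lvl0: tbl 0x1B, slot 5 ⇒ 0x2E007 (P1/RW1/US1/PS0)
  lvl1: tbl 0x2E, slot 16 ⇒ 0x32007 (P1/RW1/US1/PS0)
  lvl2: tbl 0x32, slot 22 ⇒ 0x33007 (P1/RW1/US1/PS0)
  ✓ 0x33A95  — 3 lookups

Access #1 fault: NONE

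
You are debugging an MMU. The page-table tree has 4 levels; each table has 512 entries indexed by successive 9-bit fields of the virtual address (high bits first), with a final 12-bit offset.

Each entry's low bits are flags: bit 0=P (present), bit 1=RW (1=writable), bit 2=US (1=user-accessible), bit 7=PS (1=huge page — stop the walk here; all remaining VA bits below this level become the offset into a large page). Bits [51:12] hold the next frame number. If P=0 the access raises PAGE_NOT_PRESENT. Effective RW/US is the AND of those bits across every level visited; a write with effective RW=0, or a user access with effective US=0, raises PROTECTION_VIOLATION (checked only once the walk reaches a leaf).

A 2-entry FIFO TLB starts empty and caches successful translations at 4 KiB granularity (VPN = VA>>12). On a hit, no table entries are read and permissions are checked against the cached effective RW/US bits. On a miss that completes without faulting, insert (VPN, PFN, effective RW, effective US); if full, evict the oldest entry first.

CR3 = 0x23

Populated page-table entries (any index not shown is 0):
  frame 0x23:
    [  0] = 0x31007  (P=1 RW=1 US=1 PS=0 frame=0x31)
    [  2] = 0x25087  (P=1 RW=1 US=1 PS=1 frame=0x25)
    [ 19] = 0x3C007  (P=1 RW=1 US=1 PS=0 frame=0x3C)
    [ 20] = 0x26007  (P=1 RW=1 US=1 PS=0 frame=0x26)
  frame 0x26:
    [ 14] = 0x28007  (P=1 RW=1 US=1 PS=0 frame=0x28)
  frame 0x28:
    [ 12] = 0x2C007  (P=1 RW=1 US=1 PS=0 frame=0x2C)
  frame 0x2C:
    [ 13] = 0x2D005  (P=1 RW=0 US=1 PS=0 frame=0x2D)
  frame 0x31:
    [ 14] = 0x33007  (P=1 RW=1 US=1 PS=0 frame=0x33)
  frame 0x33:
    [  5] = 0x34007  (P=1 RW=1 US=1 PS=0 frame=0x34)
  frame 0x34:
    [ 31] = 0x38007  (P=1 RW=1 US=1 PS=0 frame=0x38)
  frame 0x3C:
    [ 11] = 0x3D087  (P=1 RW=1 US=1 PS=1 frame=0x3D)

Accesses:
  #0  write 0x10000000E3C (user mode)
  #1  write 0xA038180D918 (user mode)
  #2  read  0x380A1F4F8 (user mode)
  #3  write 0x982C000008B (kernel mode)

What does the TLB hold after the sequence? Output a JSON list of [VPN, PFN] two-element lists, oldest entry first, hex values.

Trace:
#0 VA=0x10000000E3C (w,user):
  [0] read 0x23 idx=2: raw=0x25087 flags P=1 W=1 U=1 S=1
  ⇒ phys 0x25E3C (huge @L0)  [1 reads]
#1 VA=0xA038180D918 (w,user):
  [0] read 0x23 idx=20: raw=0x26007 flags P=1 W=1 U=1 S=0
  [1] read 0x26 idx=14: raw=0x28007 flags P=1 W=1 U=1 S=0
  [2] read 0x28 idx=12: raw=0x2C007 flags P=1 W=1 U=1 S=0
  [3] read 0x2C idx=13: raw=0x2D005 flags P=1 W=0 U=1 S=0
  ✗ PROTECTION_VIOLATION  [4 reads]
#2 VA=0x380A1F4F8 (r,user):
  [0] read 0x23 idx=0: raw=0x31007 flags P=1 W=1 U=1 S=0
  [1] read 0x31 idx=14: raw=0x33007 flags P=1 W=1 U=1 S=0
  [2] read 0x33 idx=5: raw=0x34007 flags P=1 W=1 U=1 S=0
  [3] read 0x34 idx=31: raw=0x38007 flags P=1 W=1 U=1 S=0
  ⇒ phys 0x384F8  [4 reads]
#3 VA=0x982C000008B (w,kernel):
  [0] read 0x23 idx=19: raw=0x3C007 flags P=1 W=1 U=1 S=0
  [1] read 0x3C idx=11: raw=0x3D087 flags P=1 W=1 U=1 S=1
  ⇒ phys 0x3D08B (huge @L1)  [2 reads]

TLB: [["0x380A1F", "0x38"], ["0x982C0000", "0x3D"]]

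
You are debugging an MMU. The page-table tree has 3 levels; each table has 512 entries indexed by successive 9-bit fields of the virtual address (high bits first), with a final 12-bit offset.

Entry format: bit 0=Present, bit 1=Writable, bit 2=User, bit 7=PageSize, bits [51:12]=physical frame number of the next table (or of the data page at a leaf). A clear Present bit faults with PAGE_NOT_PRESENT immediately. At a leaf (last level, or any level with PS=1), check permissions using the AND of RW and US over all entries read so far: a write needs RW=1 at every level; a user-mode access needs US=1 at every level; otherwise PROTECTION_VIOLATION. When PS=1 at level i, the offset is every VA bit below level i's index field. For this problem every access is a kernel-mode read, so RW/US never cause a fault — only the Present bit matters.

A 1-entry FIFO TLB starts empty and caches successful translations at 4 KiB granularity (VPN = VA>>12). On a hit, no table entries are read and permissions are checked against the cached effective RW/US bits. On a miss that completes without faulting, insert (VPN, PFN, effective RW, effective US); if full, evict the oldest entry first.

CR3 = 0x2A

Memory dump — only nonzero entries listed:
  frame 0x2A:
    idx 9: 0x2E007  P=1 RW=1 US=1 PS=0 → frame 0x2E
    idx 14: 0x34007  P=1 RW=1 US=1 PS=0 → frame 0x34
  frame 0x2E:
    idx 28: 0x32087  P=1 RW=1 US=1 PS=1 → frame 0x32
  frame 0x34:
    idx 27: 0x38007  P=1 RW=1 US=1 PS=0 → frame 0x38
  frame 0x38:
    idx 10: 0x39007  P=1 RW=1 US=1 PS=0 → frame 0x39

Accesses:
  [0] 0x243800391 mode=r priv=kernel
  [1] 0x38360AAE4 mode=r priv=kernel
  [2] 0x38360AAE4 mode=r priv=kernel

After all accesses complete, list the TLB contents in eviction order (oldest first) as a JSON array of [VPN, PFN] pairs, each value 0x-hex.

Per-access translation:
#0 VA=0x243800391 (r,kernel):
  L0 @0x2A[9] → 0x2E007  P=1,RW=1,US=1,PS=0
  L1 @0x2E[28] → 0x32087  P=1,RW=1,US=1,PS=1
  ✓ 0x32391 (huge @L1)  — 2 lookups
#1 VA=0x38360AAE4 (r,kernel):
  L0 @0x2A[14] → 0x34007  P=1,RW=1,US=1,PS=0
  L1 @0x34[27] → 0x38007  P=1,RW=1,US=1,PS=0
  L2 @0x38[10] → 0x39007  P=1,RW=1,US=1,PS=0
  ✓ 0x39AE4  — 3 lookups
#2 VA=0x38360AAE4 (r,kernel):
  TLB hit vpn=0x38360A → PA=0x39AE4

TLB: [["0x38360A", "0x39"]]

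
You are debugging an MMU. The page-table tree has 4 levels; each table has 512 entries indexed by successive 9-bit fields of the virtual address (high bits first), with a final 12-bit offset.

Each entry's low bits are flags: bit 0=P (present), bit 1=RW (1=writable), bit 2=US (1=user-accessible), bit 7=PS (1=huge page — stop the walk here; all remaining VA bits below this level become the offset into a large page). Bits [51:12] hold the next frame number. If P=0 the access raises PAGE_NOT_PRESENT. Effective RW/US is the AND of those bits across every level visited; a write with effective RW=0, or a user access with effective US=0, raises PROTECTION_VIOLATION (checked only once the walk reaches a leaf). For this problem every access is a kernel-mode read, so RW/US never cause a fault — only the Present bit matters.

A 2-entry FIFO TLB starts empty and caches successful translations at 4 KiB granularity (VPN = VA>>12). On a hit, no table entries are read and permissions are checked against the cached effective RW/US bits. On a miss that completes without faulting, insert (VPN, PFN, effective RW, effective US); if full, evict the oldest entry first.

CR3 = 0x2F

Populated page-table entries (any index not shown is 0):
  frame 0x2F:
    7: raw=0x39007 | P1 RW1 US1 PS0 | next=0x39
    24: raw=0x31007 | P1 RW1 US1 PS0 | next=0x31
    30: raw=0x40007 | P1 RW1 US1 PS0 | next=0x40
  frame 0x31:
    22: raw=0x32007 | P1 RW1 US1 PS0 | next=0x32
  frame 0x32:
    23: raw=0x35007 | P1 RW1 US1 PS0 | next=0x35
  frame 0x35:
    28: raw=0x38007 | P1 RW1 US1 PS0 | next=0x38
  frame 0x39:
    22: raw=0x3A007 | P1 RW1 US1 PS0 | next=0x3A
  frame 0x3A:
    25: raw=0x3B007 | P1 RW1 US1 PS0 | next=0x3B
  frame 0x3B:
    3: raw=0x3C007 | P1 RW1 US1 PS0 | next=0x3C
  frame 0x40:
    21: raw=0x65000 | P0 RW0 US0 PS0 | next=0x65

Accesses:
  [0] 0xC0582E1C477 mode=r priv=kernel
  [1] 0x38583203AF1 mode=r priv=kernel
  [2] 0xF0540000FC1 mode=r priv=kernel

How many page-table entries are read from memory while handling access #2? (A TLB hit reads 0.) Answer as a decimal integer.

Per-access translation:
#0 VA=0xC0582E1C477 (r,kernel):
  lvl0: tbl 0x2F, slot 24 ⇒ 0x31007 (P1/RW1/US1/PS0)
  lvl1: tbl 0x31, slot 22 ⇒ 0x32007 (P1/RW1/US1/PS0)
  lvl2: tbl 0x32, slot 23 ⇒ 0x35007 (P1/RW1/US1/PS0)
  lvl3: tbl 0x35, slot 28 ⇒ 0x38007 (P1/RW1/US1/PS0)
  → PA=0x38477  (4 entries read)
#1 VA=0x38583203AF1 (r,kernel):
  lvl0: tbl 0x2F, slot 7 ⇒ 0x39007 (P1/RW1/US1/PS0)
  lvl1: tbl 0x39, slot 22 ⇒ 0x3A007 (P1/RW1/US1/PS0)
  lvl2: tbl 0x3A, slot 25 ⇒ 0x3B007 (P1/RW1/US1/PS0)
  lvl3: tbl 0x3B, slot 3 ⇒ 0x3C007 (P1/RW1/US1/PS0)
  → PA=0x3CAF1  (4 entries read)
#2 VA=0xF0540000FC1 (r,kernel):
  lvl0: tbl 0x2F, slot 30 ⇒ 0x40007 (P1/RW1/US1/PS0)
  lvl1: tbl 0x40, slot 21 ⇒ 0x65000 (P0/RW0/US0/PS0)
  → PAGE_NOT_PRESENT  (2 entries read)

Entries read for #2: 2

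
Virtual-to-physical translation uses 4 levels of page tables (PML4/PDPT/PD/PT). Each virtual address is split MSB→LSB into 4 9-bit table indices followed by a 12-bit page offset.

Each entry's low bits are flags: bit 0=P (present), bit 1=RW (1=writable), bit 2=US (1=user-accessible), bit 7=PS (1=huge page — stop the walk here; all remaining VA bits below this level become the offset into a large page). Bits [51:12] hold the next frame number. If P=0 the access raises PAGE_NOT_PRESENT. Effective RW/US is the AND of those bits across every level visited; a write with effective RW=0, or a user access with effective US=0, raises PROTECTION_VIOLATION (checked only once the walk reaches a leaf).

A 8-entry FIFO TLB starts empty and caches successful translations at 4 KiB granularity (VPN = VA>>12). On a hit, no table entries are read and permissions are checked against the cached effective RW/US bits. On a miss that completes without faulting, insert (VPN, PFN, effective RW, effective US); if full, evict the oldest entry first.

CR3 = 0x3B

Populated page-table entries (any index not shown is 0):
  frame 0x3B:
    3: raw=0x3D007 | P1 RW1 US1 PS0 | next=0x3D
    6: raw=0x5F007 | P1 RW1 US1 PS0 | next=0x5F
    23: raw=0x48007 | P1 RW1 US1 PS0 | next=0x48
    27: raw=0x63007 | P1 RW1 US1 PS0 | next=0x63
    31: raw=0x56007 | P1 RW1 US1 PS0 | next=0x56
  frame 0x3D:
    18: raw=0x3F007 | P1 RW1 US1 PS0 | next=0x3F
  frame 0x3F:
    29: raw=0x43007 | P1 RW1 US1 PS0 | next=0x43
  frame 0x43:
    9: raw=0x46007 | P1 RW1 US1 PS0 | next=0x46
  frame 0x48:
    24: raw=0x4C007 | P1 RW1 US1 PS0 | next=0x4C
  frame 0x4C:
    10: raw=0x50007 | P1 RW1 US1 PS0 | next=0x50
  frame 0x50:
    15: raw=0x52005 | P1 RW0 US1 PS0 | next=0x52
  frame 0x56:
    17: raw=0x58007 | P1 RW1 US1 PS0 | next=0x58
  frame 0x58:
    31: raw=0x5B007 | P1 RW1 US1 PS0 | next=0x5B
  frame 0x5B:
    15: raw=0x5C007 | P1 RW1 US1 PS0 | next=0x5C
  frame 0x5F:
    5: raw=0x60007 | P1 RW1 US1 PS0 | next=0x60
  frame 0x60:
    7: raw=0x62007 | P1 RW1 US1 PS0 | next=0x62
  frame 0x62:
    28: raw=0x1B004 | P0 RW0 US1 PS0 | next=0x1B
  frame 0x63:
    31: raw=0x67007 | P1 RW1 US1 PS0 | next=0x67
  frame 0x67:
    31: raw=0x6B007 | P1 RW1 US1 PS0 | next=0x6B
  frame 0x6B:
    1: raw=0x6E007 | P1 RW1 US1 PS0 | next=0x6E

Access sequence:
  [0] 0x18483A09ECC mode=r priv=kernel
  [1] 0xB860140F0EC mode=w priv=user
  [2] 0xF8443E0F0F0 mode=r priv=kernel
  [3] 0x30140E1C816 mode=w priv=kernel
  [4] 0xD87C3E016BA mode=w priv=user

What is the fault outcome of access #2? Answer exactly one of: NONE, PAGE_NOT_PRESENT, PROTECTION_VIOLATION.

Per-access translation:
#0 VA=0x18483A09ECC (r,kernel):
  L0 @0x3B[3] → 0x3D007  P=1,RW=1,US=1,PS=0
  L1 @0x3D[18] → 0x3F007  P=1,RW=1,US=1,PS=0
  L2 @0x3F[29] → 0x43007  P=1,RW=1,US=1,PS=0
  L3 @0x43[9] → 0x46007  P=1,RW=1,US=1,PS=0
  ✓ 0x46ECC  — 4 lookups
#1 VA=0xB860140F0EC (w,user):
  L0 @0x3B[23] → 0x48007  P=1,RW=1,US=1,PS=0
  L1 @0x48[24] → 0x4C007  P=1,RW=1,US=1,PS=0
  L2 @0x4C[10] → 0x50007  P=1,RW=1,US=1,PS=0
  L3 @0x50[15] → 0x52005  P=1,RW=0,US=1,PS=0
  ⇒ fault: PROTECTION_VIOLATION  — 4 lookups
#2 VA=0xF8443E0F0F0 (r,kernel):
  L0 @0x3B[31] → 0x56007  P=1,RW=1,US=1,PS=0
  L1 @0x56[17] → 0x58007  P=1,RW=1,US=1,PS=0
  L2 @0x58[31] → 0x5B007  P=1,RW=1,US=1,PS=0
  L3 @0x5B[15] → 0x5C007  P=1,RW=1,US=1,PS=0
  ✓ 0x5C0F0  — 4 lookups
#3 VA=0x30140E1C816 (w,kernel):
  L0 @0x3B[6] → 0x5F007  P=1,RW=1,US=1,PS=0
  L1 @0x5F[5] → 0x60007  P=1,RW=1,US=1,PS=0
  L2 @0x60[7] → 0x62007  P=1,RW=1,US=1,PS=0
  L3 @0x62[28] → 0x1B004  P=0,RW=0,US=1,PS=0
  ⇒ fault: PAGE_NOT_PRESENT  — 4 lookups
#4 VA=0xD87C3E016BA (w,user):
  L0 @0x3B[27] → 0x63007  P=1,RW=1,US=1,PS=0
  L1 @0x63[31] → 0x67007  P=1,RW=1,US=1,PS=0
  L2 @0x67[31] → 0x6B007  P=1,RW=1,US=1,PS=0
  L3 @0x6B[1] → 0x6E007  P=1,RW=1,US=1,PS=0
  ✓ 0x6E6BA  — 4 lookups

Access #2 fault: NONE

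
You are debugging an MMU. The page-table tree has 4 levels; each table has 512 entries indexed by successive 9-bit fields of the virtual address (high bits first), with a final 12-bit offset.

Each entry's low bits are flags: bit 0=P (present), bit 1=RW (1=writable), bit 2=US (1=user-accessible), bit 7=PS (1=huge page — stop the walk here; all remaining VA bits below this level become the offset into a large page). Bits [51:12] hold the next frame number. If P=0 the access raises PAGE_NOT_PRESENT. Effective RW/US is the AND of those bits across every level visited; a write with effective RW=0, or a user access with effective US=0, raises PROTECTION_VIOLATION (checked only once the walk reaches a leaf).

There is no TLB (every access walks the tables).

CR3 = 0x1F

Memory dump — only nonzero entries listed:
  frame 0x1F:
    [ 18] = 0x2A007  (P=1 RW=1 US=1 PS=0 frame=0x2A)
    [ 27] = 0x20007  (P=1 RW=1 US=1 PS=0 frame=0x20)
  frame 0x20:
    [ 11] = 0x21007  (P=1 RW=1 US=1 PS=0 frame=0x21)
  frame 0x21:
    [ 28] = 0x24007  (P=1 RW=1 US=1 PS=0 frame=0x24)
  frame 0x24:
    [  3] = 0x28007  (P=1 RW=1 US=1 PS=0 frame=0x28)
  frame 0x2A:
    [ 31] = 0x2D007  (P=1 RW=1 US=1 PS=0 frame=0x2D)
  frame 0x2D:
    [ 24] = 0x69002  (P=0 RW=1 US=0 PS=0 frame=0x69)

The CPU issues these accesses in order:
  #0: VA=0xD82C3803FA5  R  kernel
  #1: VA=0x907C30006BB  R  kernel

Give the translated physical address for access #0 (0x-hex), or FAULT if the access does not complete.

Walk each access:
#0 VA=0xD82C3803FA5 (r,kernel):
  L0 @0x1F[27] → 0x20007  P=1,RW=1,US=1,PS=0
  L1 @0x20[11] → 0x21007  P=1,RW=1,US=1,PS=0
  L2 @0x21[28] → 0x24007  P=1,RW=1,US=1,PS=0
  L3 @0x24[3] → 0x28007  P=1,RW=1,US=1,PS=0
  ⇒ phys 0x28FA5  [4 reads]
#1 VA=0x907C30006BB (r,kernel):
  L0 @0x1F[18] → 0x2A007  P=1,RW=1,US=1,PS=0
  L1 @0x2A[31] → 0x2D007  P=1,RW=1,US=1,PS=0
  L2 @0x2D[24] → 0x69002  P=0,RW=1,US=0,PS=0
  → PAGE_NOT_PRESENT  (3 entries read)

Access #0 PA: 0x28FA5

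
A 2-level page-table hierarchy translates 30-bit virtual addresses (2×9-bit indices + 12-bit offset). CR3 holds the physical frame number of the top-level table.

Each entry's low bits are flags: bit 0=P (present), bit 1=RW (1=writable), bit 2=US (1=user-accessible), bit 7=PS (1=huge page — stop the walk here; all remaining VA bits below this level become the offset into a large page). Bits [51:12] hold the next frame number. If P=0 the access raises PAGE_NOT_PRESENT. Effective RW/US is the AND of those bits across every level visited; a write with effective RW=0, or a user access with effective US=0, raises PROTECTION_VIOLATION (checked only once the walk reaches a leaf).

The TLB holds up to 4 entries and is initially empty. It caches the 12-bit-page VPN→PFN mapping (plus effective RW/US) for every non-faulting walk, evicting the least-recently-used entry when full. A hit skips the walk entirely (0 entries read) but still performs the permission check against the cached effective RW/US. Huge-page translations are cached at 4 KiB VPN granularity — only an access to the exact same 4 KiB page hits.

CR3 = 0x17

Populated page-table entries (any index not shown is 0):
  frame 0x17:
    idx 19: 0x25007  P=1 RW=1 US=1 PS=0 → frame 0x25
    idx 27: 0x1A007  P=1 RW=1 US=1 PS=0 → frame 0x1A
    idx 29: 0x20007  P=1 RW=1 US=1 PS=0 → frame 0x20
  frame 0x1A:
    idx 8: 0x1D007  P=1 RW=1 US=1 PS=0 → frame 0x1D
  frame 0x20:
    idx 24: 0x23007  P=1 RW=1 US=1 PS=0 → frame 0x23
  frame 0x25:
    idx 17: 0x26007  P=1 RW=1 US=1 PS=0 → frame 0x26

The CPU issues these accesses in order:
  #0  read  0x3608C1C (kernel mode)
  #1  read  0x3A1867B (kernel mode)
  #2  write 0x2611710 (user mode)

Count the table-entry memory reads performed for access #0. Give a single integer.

Trace:
#0 VA=0x3608C1C (r,kernel):
  lvl0: tbl 0x17, slot 27 ⇒ 0x1A007 (P1/RW1/US1/PS0)
  lvl1: tbl 0x1A, slot 8 ⇒ 0x1D007 (P1/RW1/US1/PS0)
  ✓ 0x1DC1C  — 2 lookups
#1 VA=0x3A1867B (r,kernel):
  lvl0: tbl 0x17, slot 29 ⇒ 0x20007 (P1/RW1/US1/PS0)
  lvl1: tbl 0x20, slot 24 ⇒ 0x23007 (P1/RW1/US1/PS0)
  ✓ 0x2367B  — 2 lookups
#2 VA=0x2611710 (w,user):
  lvl0: tbl 0x17, slot 19 ⇒ 0x25007 (P1/RW1/US1/PS0)
  lvl1: tbl 0x25, slot 17 ⇒ 0x26007 (P1/RW1/US1/PS0)
  ✓ 0x26710  — 2 lookups

Entries read for #0: 2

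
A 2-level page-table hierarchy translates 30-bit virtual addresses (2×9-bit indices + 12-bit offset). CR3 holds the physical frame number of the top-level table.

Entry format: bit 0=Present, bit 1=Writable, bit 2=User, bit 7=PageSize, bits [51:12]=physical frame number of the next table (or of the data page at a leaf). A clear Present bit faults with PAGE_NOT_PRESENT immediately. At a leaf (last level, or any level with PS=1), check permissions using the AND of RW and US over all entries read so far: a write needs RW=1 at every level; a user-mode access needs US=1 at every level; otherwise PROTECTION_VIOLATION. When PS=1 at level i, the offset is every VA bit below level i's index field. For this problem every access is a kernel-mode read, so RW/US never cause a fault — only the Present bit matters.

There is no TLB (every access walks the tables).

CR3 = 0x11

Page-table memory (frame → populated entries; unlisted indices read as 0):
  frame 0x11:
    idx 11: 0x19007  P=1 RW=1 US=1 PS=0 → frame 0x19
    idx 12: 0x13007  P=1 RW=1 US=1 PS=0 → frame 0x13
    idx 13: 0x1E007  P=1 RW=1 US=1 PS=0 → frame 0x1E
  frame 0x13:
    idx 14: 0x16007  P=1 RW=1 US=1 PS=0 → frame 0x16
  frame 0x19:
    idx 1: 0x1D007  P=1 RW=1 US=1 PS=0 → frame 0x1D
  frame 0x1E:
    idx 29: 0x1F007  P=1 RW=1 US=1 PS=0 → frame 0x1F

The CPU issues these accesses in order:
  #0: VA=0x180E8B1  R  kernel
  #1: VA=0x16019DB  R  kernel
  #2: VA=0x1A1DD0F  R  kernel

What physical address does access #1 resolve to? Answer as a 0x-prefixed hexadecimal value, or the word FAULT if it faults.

Walk each access:
#0 VA=0x180E8B1 (r,kernel):
  lvl0: tbl 0x11, slot 12 ⇒ 0x13007 (P1/RW1/US1/PS0)
  lvl1: tbl 0x13, slot 14 ⇒ 0x16007 (P1/RW1/US1/PS0)
  ✓ 0x168B1  — 2 lookups
#1 VA=0x16019DB (r,kernel):
  lvl0: tbl 0x11, slot 11 ⇒ 0x19007 (P1/RW1/US1/PS0)
  lvl1: tbl 0x19, slot 1 ⇒ 0x1D007 (P1/RW1/US1/PS0)
  ✓ 0x1D9DB  — 2 lookups
#2 VA=0x1A1DD0F (r,kernel):
  lvl0: tbl 0x11, slot 13 ⇒ 0x1E007 (P1/RW1/US1/PS0)
  lvl1: tbl 0x1E, slot 29 ⇒ 0x1F007 (P1/RW1/US1/PS0)
  ✓ 0x1FD0F  — 2 lookups

Access #1 PA: 0x1D9DB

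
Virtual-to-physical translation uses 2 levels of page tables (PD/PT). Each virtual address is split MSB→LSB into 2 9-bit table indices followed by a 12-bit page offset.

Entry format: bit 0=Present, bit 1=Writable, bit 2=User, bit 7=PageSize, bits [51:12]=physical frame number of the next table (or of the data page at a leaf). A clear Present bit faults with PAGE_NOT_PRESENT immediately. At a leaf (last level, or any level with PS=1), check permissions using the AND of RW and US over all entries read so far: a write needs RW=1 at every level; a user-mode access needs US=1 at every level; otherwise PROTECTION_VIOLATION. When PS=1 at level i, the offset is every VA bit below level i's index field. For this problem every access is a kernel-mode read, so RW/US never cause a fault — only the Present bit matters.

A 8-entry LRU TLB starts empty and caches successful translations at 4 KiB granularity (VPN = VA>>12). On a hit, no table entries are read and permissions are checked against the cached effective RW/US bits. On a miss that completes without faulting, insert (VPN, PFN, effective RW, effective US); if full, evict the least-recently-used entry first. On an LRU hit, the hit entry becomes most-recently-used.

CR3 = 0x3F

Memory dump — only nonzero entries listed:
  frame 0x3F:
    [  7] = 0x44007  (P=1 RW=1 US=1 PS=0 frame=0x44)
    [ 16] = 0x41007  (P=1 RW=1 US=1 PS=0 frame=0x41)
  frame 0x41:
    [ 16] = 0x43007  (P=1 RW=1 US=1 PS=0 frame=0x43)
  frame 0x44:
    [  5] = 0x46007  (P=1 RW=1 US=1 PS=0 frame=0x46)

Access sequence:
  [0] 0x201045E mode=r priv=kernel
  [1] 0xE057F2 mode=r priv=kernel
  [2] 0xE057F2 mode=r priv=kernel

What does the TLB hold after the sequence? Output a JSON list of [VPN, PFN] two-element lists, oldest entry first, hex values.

Walk each access:
#0 VA=0x201045E (r,kernel):
  [0] read 0x3F idx=16: raw=0x41007 flags P=1 W=1 U=1 S=0
  [1] read 0x41 idx=16: raw=0x43007 flags P=1 W=1 U=1 S=0
  → PA=0x4345E  (2 entries read)
#1 VA=0xE057F2 (r,kernel):
  [0] read 0x3F idx=7: raw=0x44007 flags P=1 W=1 U=1 S=0
  [1] read 0x44 idx=5: raw=0x46007 flags P=1 W=1 U=1 S=0
  → PA=0x467F2  (2 entries read)
#2 VA=0xE057F2 (r,kernel):
  TLB hit vpn=0xE05 → PA=0x467F2

TLB: [["0x2010", "0x43"], ["0xE05", "0x46"]]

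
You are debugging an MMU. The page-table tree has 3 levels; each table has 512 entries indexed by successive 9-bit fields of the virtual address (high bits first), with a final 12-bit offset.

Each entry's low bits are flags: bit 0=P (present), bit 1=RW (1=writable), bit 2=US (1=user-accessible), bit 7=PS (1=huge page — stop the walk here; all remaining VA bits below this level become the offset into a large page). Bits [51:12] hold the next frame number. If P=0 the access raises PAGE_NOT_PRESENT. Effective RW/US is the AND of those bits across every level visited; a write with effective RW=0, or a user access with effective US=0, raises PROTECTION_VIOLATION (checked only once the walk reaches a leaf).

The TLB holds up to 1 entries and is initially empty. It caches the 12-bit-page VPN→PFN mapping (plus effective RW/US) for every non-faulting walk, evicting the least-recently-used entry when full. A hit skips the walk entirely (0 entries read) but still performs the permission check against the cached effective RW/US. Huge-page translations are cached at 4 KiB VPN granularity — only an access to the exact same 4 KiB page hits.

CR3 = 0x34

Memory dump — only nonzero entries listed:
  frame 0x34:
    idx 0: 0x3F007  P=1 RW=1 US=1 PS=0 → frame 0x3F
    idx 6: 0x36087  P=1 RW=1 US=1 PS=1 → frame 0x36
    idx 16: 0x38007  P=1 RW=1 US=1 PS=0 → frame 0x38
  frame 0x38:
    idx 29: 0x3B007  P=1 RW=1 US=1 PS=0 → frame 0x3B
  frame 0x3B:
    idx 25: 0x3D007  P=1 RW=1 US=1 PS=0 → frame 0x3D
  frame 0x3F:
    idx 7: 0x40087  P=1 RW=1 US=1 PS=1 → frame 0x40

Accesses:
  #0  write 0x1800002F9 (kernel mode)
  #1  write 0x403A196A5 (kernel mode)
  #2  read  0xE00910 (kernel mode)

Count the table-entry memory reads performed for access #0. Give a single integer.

Per-access translation:
#0 VA=0x1800002F9 (w,kernel):
  [0] read 0x34 idx=6: raw=0x36087 flags P=1 W=1 U=1 S=1
  → PA=0x362F9 (huge @L0)  (1 entries read)
#1 VA=0x403A196A5 (w,kernel):
  [0] read 0x34 idx=16: raw=0x38007 flags P=1 W=1 U=1 S=0
  [1] read 0x38 idx=29: raw=0x3B007 flags P=1 W=1 U=1 S=0
  [2] read 0x3B idx=25: raw=0x3D007 flags P=1 W=1 U=1 S=0
  → PA=0x3D6A5  (3 entries read)
#2 VA=0xE00910 (r,kernel):
  [0] read 0x34 idx=0: raw=0x3F007 flags P=1 W=1 U=1 S=0
  [1] read 0x3F idx=7: raw=0x40087 flags P=1 W=1 U=1 S=1
  → PA=0x40910 (huge @L1)  (2 entries read)

Entries read for #0: 1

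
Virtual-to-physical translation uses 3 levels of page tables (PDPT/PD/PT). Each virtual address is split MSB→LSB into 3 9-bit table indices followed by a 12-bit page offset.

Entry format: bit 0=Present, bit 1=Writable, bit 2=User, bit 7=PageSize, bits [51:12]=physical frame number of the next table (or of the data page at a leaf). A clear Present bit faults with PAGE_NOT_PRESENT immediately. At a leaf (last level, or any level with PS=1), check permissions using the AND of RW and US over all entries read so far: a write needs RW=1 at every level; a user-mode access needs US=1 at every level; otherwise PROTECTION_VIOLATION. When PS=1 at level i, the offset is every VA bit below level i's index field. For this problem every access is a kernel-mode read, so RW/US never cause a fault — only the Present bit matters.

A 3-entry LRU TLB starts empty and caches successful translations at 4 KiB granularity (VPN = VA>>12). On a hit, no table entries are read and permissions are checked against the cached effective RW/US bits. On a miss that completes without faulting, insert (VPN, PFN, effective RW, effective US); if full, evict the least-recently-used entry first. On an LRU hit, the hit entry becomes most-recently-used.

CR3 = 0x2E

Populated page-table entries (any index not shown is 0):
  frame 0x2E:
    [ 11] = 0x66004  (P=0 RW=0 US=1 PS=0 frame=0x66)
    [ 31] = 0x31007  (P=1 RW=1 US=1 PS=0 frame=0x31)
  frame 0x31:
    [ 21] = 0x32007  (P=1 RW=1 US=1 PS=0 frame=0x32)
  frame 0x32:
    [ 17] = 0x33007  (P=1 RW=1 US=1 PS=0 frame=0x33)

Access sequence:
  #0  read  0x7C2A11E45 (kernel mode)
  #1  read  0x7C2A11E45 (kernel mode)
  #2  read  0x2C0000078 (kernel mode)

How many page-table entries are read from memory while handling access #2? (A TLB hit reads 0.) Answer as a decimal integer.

Walk each access:
#0 VA=0x7C2A11E45 (r,kernel):
  L0: frame=0x2E idx=31 entry=0x31007 [P=1 RW=1 US=1 PS=0]
  L1: frame=0x31 idx=21 entry=0x32007 [P=1 RW=1 US=1 PS=0]
  L2: frame=0x32 idx=17 entry=0x33007 [P=1 RW=1 US=1 PS=0]
  ⇒ phys 0x33E45  [3 reads]
#1 VA=0x7C2A11E45 (r,kernel):
  TLB hit vpn=0x7C2A11 → PA=0x33E45
#2 VA=0x2C0000078 (r,kernel):
  L0: frame=0x2E idx=11 entry=0x66004 [P=0 RW=0 US=1 PS=0]
  ✗ PAGE_NOT_PRESENT  [1 reads]

Entries read for #2: 1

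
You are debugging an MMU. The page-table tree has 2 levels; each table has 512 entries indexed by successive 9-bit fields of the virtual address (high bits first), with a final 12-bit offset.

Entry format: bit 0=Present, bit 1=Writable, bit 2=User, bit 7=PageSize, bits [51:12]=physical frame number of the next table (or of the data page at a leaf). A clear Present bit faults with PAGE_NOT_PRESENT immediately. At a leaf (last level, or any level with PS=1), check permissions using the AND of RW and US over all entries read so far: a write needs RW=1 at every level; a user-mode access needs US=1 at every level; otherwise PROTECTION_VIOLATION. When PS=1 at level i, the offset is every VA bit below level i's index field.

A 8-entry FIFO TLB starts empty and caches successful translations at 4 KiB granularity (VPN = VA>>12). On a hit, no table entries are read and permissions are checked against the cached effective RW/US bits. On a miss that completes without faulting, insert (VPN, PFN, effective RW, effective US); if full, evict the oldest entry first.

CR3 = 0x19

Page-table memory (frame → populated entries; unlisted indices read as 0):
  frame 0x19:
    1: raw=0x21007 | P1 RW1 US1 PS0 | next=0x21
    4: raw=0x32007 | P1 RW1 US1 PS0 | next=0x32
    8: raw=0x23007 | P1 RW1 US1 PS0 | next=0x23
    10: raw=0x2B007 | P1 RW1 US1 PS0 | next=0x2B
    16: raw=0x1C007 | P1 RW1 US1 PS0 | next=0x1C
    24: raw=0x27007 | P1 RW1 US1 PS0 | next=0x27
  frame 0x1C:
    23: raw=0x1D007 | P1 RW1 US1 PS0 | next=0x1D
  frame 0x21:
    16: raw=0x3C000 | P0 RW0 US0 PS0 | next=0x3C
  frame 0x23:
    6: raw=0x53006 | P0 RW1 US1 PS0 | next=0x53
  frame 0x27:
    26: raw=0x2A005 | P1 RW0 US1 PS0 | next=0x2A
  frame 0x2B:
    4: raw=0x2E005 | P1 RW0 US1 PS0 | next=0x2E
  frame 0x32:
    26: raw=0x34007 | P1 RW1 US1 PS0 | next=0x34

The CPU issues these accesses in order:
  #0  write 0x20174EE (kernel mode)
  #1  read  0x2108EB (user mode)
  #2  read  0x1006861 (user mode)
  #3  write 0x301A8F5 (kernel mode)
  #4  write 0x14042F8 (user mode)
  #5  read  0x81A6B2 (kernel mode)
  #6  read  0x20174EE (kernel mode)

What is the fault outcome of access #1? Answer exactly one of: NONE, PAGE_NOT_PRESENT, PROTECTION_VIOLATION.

Trace:
#0 VA=0x20174EE (w,kernel):
  lvl0: tbl 0x19, slot 16 ⇒ 0x1C007 (P1/RW1/US1/PS0)
  lvl1: tbl 0x1C, slot 23 ⇒ 0x1D007 (P1/RW1/US1/PS0)
  ⇒ phys 0x1D4EE  [2 reads]
#1 VA=0x2108EB (r,user):
  lvl0: tbl 0x19, slot 1 ⇒ 0x21007 (P1/RW1/US1/PS0)
  lvl1: tbl 0x21, slot 16 ⇒ 0x3C000 (P0/RW0/US0/PS0)
  → PAGE_NOT_PRESENT  (2 entries read)
#2 VA=0x1006861 (r,user):
  lvl0: tbl 0x19, slot 8 ⇒ 0x23007 (P1/RW1/US1/PS0)
  lvl1: tbl 0x23, slot 6 ⇒ 0x53006 (P0/RW1/US1/PS0)
  → PAGE_NOT_PRESENT  (2 entries read)
#3 VA=0x301A8F5 (w,kernel):
  lvl0: tbl 0x19, slot 24 ⇒ 0x27007 (P1/RW1/US1/PS0)
  lvl1: tbl 0x27, slot 26 ⇒ 0x2A005 (P1/RW0/US1/PS0)
  → PROTECTION_VIOLATION  (2 entries read)
#4 VA=0x14042F8 (w,user):
  lvl0: tbl 0x19, slot 10 ⇒ 0x2B007 (P1/RW1/US1/PS0)
  lvl1: tbl 0x2B, slot 4 ⇒ 0x2E005 (P1/RW0/US1/PS0)
  → PROTECTION_VIOLATION  (2 entries read)
#5 VA=0x81A6B2 (r,kernel):
  lvl0: tbl 0x19, slot 4 ⇒ 0x32007 (P1/RW1/US1/PS0)
  lvl1: tbl 0x32, slot 26 ⇒ 0x34007 (P1/RW1/US1/PS0)
  ⇒ phys 0x346B2  [2 reads]
#6 VA=0x20174EE (r,kernel):
  TLB hit vpn=0x2017 → PA=0x1D4EE

Access #1 fault: PAGE_NOT_PRESENT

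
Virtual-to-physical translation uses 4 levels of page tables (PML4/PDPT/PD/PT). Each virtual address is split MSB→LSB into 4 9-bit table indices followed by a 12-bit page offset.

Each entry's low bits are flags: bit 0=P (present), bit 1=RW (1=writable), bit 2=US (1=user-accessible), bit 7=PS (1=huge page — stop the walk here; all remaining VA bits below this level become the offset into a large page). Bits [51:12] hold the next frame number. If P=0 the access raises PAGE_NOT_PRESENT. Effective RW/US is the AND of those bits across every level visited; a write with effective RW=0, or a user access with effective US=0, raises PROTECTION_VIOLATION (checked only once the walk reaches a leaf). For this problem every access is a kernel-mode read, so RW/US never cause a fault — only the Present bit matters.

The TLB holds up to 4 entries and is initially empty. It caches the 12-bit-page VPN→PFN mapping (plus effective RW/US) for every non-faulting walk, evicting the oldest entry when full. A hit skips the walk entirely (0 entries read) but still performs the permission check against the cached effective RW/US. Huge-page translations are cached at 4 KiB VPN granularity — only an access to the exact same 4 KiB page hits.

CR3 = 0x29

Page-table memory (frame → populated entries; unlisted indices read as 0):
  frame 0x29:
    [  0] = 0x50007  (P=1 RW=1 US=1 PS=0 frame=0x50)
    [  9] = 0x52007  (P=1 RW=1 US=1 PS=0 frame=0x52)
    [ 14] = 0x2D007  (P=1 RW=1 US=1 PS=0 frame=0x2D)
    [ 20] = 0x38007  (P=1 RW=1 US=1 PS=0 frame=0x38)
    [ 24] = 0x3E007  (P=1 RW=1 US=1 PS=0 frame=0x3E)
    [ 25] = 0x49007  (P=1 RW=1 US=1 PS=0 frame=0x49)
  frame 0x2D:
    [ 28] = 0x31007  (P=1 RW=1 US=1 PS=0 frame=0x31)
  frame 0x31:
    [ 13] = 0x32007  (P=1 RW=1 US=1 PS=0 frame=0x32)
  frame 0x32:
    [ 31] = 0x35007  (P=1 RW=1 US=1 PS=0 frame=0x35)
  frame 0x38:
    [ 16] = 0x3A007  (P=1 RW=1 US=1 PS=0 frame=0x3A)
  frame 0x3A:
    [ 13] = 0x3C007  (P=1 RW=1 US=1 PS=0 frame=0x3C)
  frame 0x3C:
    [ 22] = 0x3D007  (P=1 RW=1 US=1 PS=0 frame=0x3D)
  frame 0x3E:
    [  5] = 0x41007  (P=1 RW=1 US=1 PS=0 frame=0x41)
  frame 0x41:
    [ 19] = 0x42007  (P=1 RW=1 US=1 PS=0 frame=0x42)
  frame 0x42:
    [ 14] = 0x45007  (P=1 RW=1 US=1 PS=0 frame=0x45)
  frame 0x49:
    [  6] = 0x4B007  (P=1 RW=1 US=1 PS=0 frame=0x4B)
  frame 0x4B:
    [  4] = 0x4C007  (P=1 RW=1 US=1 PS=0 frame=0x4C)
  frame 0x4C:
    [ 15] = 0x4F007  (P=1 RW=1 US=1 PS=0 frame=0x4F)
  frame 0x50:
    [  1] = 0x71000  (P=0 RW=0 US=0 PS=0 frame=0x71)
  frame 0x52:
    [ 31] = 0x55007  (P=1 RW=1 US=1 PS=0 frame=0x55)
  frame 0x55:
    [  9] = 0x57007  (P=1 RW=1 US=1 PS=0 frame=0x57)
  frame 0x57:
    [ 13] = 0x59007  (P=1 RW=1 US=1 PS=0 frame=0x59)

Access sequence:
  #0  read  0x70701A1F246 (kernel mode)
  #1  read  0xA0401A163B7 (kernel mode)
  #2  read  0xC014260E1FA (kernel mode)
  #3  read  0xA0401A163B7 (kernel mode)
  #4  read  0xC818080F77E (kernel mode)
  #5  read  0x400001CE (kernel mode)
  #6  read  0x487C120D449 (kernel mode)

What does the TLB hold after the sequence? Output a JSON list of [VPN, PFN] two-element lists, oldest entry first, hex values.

Per-access translation:
#0 VA=0x70701A1F246 (r,kernel):
  [0] read 0x29 idx=14: raw=0x2D007 flags P=1 W=1 U=1 S=0
  [1] read 0x2D idx=28: raw=0x31007 flags P=1 W=1 U=1 S=0
  [2] read 0x31 idx=13: raw=0x32007 flags P=1 W=1 U=1 S=0
  [3] read 0x32 idx=31: raw=0x35007 flags P=1 W=1 U=1 S=0
  → PA=0x35246  (4 entries read)
#1 VA=0xA0401A163B7 (r,kernel):
  [0] read 0x29 idx=20: raw=0x38007 flags P=1 W=1 U=1 S=0
  [1] read 0x38 idx=16: raw=0x3A007 flags P=1 W=1 U=1 S=0
  [2] read 0x3A idx=13: raw=0x3C007 flags P=1 W=1 U=1 S=0
  [3] read 0x3C idx=22: raw=0x3D007 flags P=1 W=1 U=1 S=0
  → PA=0x3D3B7  (4 entries read)
#2 VA=0xC014260E1FA (r,kernel):
  [0] read 0x29 idx=24: raw=0x3E007 flags P=1 W=1 U=1 S=0
  [1] read 0x3E idx=5: raw=0x41007 flags P=1 W=1 U=1 S=0
  [2] read 0x41 idx=19: raw=0x42007 flags P=1 W=1 U=1 S=0
  [3] read 0x42 idx=14: raw=0x45007 flags P=1 W=1 U=1 S=0
  → PA=0x451FA  (4 entries read)
#3 VA=0xA0401A163B7 (r,kernel):
  TLB hit vpn=0xA0401A16 → PA=0x3D3B7
#4 VA=0xC818080F77E (r,kernel):
  [0] read 0x29 idx=25: raw=0x49007 flags P=1 W=1 U=1 S=0
  [1] read 0x49 idx=6: raw=0x4B007 flags P=1 W=1 U=1 S=0
  [2] read 0x4B idx=4: raw=0x4C007 flags P=1 W=1 U=1 S=0
  [3] read 0x4C idx=15: raw=0x4F007 flags P=1 W=1 U=1 S=0
  → PA=0x4F77E  (4 entries read)
#5 VA=0x400001CE (r,kernel):
  [0] read 0x29 idx=0: raw=0x50007 flags P=1 W=1 U=1 S=0
  [1] read 0x50 idx=1: raw=0x71000 flags P=0 W=0 U=0 S=0
  ✗ PAGE_NOT_PRESENT  [2 reads]
#6 VA=0x487C120D449 (r,kernel):
  [0] read 0x29 idx=9: raw=0x52007 flags P=1 W=1 U=1 S=0
  [1] read 0x52 idx=31: raw=0x55007 flags P=1 W=1 U=1 S=0
  [2] read 0x55 idx=9: raw=0x57007 flags P=1 W=1 U=1 S=0
  [3] read 0x57 idx=13: raw=0x59007 flags P=1 W=1 U=1 S=0
  → PA=0x59449  (4 entries read)

TLB: [["0xA0401A16", "0x3D"], ["0xC014260E", "0x45"], ["0xC818080F", "0x4F"], ["0x487C120D", "0x59"]]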